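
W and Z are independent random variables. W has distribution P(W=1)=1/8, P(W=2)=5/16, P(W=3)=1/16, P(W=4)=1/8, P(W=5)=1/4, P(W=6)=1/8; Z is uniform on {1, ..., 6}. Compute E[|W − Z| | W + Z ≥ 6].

P(W + Z ≥ 6) = 23/32.
Summing |W−Z|·P(x,y) over outcomes with W + Z ≥ 6 gives 155/96.
E[|W − Z| | W + Z ≥ 6] = (155/96) / (23/32) = 155/69.

155/69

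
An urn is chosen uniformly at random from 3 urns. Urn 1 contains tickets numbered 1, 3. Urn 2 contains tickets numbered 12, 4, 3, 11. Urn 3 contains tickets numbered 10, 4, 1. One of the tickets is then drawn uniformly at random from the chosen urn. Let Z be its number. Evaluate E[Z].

E[Z | urn 1] = (1+3)/2 = 2.
E[Z | urn 2] = (12+4+3+11)/4 = 15/2.
E[Z | urn 3] = (10+4+1)/3 = 5.
E[Z] = (1/3)·(2) + (1/3)·(15/2) + (1/3)·(5) = 29/6.

29/6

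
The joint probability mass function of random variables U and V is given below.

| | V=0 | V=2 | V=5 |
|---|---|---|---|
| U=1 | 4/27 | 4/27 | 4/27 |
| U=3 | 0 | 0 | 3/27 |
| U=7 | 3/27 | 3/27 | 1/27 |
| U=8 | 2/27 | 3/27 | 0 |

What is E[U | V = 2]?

49/10

P(V = 2) = 10/27.
Σ U·P over the event = 1·(4/27) + 7·(3/27) + 8·(3/27) = 49/27.
E[U | V = 2] = (49/27) / (10/27) = 49/10.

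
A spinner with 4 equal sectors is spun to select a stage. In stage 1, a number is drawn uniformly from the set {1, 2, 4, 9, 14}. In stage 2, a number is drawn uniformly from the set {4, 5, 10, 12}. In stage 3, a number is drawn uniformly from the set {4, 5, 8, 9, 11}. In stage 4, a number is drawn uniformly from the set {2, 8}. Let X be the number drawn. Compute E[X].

523/80

E[X | stage 1] = (1+2+4+9+14)/5 = 6.
E[X | stage 2] = (4+5+10+12)/4 = 31/4.
E[X | stage 3] = (4+5+8+9+11)/5 = 37/5.
E[X | stage 4] = (2+8)/2 = 5.
By the law of total expectation,
E[X] = (1/4)·(6) + (1/4)·(31/4) + (1/4)·(37/5) + (1/4)·(5) = 523/80.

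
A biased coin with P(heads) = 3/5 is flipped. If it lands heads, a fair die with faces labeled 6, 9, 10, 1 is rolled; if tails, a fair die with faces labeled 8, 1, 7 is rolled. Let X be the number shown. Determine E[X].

181/30

E[X | heads] = (6+9+10+1)/4 = 13/2.
E[X | tails] = (8+1+7)/3 = 16/3.
By the law of total expectation,
E[X] = (3/5)·(13/2) + (2/5)·(16/3) = 181/30.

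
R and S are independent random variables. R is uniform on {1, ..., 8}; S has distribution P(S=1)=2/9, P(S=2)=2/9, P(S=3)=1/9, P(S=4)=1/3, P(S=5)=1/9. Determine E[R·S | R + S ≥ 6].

P(R + S ≥ 6) = 53/72.
Summing RS·P(x,y) over outcomes with R + S ≥ 6 gives 871/72.
E[R·S | R + S ≥ 6] = (871/72) / (53/72) = 871/53.

871/53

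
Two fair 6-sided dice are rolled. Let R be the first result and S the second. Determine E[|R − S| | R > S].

7/3

P(R > S) = 5/12.
Summing |R−S|·P(x,y) over outcomes with R > S gives 35/36.
E[|R − S| | R > S] = (35/36) / (5/12) = 7/3.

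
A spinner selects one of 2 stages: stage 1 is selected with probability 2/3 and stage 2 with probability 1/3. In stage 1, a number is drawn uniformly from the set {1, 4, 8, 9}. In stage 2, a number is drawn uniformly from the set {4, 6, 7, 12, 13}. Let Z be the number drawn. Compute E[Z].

E[Z | stage 1] = (1+4+8+9)/4 = 11/2.
E[Z | stage 2] = (4+6+7+12+13)/5 = 42/5.
E[Z] = (2/3)·(11/2) + (1/3)·(42/5) = 97/15.

97/15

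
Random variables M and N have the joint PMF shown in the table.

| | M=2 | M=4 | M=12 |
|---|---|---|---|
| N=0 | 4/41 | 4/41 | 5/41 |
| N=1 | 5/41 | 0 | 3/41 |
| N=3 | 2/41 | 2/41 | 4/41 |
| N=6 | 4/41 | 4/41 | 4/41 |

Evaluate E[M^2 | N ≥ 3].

P(N ≥ 3) = 20/41.
Σ M^2·P over the event = 4·(2/41) + 4·(4/41) + 16·(2/41) + 16·(4/41) + 144·(4/41) + 144·(4/41) = 1272/41.
E[M^2 | N ≥ 3] = (1272/41) / (20/41) = 318/5.

318/5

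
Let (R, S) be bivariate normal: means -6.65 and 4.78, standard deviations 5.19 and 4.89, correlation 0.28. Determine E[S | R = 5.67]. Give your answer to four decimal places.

For a bivariate normal, E[S | R=x] = μ_S + ρ·(σ_S/σ_R)·(x − μ_R).
E[S | R=5.67] = 4.78 + (0.28)·(4.89/5.19)·(5.67 − (-6.65)) = 4.78 + (0.263815)·(12.32) = 8.0302.

8.0302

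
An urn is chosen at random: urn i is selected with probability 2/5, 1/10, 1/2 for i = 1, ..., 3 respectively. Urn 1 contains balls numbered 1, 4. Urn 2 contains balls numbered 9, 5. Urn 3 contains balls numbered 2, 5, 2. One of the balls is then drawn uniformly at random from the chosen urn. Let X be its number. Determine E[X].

E[X | urn 1] = (1+4)/2 = 5/2.
E[X | urn 2] = (9+5)/2 = 7.
E[X | urn 3] = (2+5+2)/3 = 3.
E[X] = (2/5)·(5/2) + (1/10)·(7) + (1/2)·(3) = 16/5.

16/5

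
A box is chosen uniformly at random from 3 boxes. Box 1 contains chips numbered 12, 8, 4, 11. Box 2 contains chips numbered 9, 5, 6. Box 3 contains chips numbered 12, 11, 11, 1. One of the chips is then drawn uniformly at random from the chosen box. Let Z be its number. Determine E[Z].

E[Z | box 1] = (12+8+4+11)/4 = 35/4.
E[Z | box 2] = (9+5+6)/3 = 20/3.
E[Z | box 3] = (12+11+11+1)/4 = 35/4.
E[Z] = (1/3)·(35/4) + (1/3)·(20/3) + (1/3)·(35/4) = 145/18.

145/18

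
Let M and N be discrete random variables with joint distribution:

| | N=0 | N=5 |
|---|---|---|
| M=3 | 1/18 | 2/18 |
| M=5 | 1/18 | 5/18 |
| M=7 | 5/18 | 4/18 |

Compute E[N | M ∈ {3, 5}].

35/9

P(M ∈ {3, 5}) = 1/2.
Σ N·P over the event = 0·(1/18) + 5·(2/18) + 0·(1/18) + 5·(5/18) = 35/18.
E[N | M ∈ {3, 5}] = (35/18) / (1/2) = 35/9.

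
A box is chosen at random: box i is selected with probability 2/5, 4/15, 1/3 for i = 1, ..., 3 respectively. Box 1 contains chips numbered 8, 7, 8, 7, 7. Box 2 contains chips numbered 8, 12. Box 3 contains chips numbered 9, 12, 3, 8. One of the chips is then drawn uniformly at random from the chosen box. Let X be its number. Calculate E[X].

622/75

E[X | box 1] = (8+7+8+7+7)/5 = 37/5.
E[X | box 2] = (8+12)/2 = 10.
E[X | box 3] = (9+12+3+8)/4 = 8.
E[X] = (2/5)·(37/5) + (4/15)·(10) + (1/3)·(8) = 622/75.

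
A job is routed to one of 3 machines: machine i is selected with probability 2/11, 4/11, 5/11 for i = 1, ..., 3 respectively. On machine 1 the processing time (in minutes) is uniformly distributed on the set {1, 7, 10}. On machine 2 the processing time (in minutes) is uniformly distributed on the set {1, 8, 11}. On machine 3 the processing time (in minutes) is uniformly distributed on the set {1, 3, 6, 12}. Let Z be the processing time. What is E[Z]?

E[Z | machine 1] = (1+7+10)/3 = 6.
E[Z | machine 2] = (1+8+11)/3 = 20/3.
E[Z | machine 3] = (1+3+6+12)/4 = 11/2.
E[Z] = (2/11)·(6) + (4/11)·(20/3) + (5/11)·(11/2) = 397/66.

397/66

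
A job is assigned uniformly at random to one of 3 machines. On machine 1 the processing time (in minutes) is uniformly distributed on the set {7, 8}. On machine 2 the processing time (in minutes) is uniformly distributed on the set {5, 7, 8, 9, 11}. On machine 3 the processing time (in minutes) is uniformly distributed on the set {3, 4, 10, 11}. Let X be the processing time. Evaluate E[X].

15/2

E[X | machine 1] = (7+8)/2 = 15/2.
E[X | machine 2] = (5+7+8+9+11)/5 = 8.
E[X | machine 3] = (3+4+10+11)/4 = 7.
By the law of total expectation,
E[X] = (1/3)·(15/2) + (1/3)·(8) + (1/3)·(7) = 15/2.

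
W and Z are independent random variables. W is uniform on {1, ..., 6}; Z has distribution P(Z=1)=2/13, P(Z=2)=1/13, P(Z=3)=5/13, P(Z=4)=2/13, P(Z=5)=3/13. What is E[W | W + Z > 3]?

266/73

P(W + Z > 3) = 73/78.
Summing W·P(x,y) over outcomes with W + Z > 3 gives 133/39.
E[W | W + Z > 3] = (133/39) / (73/78) = 266/73.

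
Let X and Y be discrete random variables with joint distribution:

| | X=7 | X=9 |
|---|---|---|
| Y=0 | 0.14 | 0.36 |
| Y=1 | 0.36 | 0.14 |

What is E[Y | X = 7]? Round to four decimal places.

P(X = 7) = 0.50.
Σ Y·P over the event = 0·(0.14) + 1·(0.36) = 0.36.
E[Y | X = 7] = (0.36) / (0.50) = 0.7200.

0.7200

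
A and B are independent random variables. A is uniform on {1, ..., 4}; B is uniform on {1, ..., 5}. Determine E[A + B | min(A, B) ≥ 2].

13/2

P(min(A, B) ≥ 2) = 3/5.
Summing (A+B)·P(x,y) over outcomes with min(A, B) ≥ 2 gives 39/10.
E[A + B | min(A, B) ≥ 2] = (39/10) / (3/5) = 13/2.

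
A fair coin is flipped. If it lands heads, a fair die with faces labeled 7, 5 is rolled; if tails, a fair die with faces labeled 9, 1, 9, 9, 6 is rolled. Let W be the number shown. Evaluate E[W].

E[W | heads] = (7+5)/2 = 6.
E[W | tails] = (9+1+9+9+6)/5 = 34/5.
E[W] = (1/2)·(6) + (1/2)·(34/5) = 32/5.

32/5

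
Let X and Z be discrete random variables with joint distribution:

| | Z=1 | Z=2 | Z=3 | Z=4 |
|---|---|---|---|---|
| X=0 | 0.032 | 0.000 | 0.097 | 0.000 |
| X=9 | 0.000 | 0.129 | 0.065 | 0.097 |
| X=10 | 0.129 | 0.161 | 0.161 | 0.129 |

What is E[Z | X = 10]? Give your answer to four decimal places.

2.5000

P(X = 10) = 0.580.
Σ Z·P over the event = 1·(0.129) + 2·(0.161) + 3·(0.161) + 4·(0.129) = 1.450.
E[Z | X = 10] = (1.450) / (0.580) = 2.5000.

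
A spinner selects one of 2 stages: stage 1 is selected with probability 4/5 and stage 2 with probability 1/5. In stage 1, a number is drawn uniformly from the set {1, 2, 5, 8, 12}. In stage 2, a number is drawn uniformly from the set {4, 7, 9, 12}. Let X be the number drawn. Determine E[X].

152/25

E[X | stage 1] = (1+2+5+8+12)/5 = 28/5.
E[X | stage 2] = (4+7+9+12)/4 = 8.
By the law of total expectation,
E[X] = (4/5)·(28/5) + (1/5)·(8) = 152/25.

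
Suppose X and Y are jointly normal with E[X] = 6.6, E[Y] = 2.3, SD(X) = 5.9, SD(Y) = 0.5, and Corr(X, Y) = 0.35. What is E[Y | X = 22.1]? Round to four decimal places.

The regression of Y on X has slope ρ·σ_Y/σ_X and passes through (μ_X, μ_Y).
E[Y | X=22.1] = 2.3 + (0.35)·(0.5/5.9)·(22.1 − (6.6)) = 2.3 + (0.029661)·(15.5) = 2.7597.

2.7597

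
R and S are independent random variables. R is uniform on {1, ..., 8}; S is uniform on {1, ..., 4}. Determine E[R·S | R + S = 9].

15

P(R + S = 9) = 1/8.
Summing RS·P(x,y) over outcomes with R + S = 9 gives 15/8.
E[R·S | R + S = 9] = (15/8) / (1/8) = 15.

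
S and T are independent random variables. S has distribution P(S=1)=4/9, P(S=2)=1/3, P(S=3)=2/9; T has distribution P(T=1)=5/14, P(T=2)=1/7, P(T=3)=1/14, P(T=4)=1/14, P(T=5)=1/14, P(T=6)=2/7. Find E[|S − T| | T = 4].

P(T = 4) = 1/14.
Summing |S−T|·P(x,y) over outcomes with T = 4 gives 10/63.
E[|S − T| | T = 4] = (10/63) / (1/14) = 20/9.

20/9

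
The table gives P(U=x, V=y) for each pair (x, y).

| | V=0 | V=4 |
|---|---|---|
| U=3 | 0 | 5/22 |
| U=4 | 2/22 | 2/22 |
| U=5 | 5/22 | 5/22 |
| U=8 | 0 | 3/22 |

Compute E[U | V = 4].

P(V = 4) = 15/22.
Σ U·P over the event = 3·(5/22) + 4·(2/22) + 5·(5/22) + 8·(3/22) = 36/11.
E[U | V = 4] = (36/11) / (15/22) = 24/5.

24/5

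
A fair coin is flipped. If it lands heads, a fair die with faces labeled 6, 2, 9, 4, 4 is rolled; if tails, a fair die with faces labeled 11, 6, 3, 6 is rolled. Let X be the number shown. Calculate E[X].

E[X | heads] = (6+2+9+4+4)/5 = 5.
E[X | tails] = (11+6+3+6)/4 = 13/2.
E[X] = (1/2)·(5) + (1/2)·(13/2) = 23/4.

23/4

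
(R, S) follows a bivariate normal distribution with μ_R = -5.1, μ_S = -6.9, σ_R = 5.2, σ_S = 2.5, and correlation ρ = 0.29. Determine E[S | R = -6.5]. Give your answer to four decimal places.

-7.0952

For a bivariate normal, E[S | R=x] = μ_S + ρ·(σ_S/σ_R)·(x − μ_R).
E[S | R=-6.5] = -6.9 + (0.29)·(2.5/5.2)·(-6.5 − (-5.1)) = -6.9 + (0.13942)·(-1.4) = -7.0952.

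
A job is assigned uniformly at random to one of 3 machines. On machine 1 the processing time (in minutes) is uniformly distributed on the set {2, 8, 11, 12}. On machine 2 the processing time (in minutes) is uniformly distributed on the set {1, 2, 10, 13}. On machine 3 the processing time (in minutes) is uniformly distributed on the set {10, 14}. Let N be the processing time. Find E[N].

107/12

E[N | machine 1] = (2+8+11+12)/4 = 33/4.
E[N | machine 2] = (1+2+10+13)/4 = 13/2.
E[N | machine 3] = (10+14)/2 = 12.
By the law of total expectation,
E[N] = (1/3)·(33/4) + (1/3)·(13/2) + (1/3)·(12) = 107/12.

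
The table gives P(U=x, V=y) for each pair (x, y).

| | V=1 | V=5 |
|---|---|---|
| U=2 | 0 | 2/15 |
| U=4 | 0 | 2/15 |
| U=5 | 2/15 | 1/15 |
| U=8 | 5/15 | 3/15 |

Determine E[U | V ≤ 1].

P(V ≤ 1) = 7/15.
Summing U·P(U=x,V=y) over the conditioning event gives 10/3.
E[U | V ≤ 1] = (10/3) / (7/15) = 50/7.

50/7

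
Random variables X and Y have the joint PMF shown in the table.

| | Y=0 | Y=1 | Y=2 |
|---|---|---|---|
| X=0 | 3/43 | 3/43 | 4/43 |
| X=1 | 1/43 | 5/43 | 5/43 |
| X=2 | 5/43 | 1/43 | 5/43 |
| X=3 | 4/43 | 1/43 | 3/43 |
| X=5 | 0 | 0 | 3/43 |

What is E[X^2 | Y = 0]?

57/13

P(Y = 0) = 13/43.
Summing X^2·P(X=x,Y=y) over the conditioning event gives 57/43.
E[X^2 | Y = 0] = (57/43) / (13/43) = 57/13.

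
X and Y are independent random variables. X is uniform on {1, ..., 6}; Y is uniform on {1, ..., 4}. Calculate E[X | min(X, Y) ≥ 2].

4

P(min(X, Y) ≥ 2) = 5/8.
Summing X·P(x,y) over outcomes with min(X, Y) ≥ 2 gives 5/2.
E[X | min(X, Y) ≥ 2] = (5/2) / (5/8) = 4.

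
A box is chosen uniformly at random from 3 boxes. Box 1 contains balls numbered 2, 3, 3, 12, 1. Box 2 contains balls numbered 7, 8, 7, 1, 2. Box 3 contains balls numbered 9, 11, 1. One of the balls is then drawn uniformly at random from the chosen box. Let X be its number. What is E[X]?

E[X | box 1] = (2+3+3+12+1)/5 = 21/5.
E[X | box 2] = (7+8+7+1+2)/5 = 5.
E[X | box 3] = (9+11+1)/3 = 7.
By the law of total expectation,
E[X] = (1/3)·(21/5) + (1/3)·(5) + (1/3)·(7) = 27/5.

27/5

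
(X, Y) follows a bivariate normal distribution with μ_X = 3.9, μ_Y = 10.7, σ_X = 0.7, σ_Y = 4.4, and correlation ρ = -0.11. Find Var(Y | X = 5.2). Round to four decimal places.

19.1257

The conditional variance in a bivariate normal is σ_Y²(1 − ρ²), independent of x.
Var(Y | X=5.2) = (4.4)²·(1 − (-0.11)²) = 19.36·0.9879 = 19.1257.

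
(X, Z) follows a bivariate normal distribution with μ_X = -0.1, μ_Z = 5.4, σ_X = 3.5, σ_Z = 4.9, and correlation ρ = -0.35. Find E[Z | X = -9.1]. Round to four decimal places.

The regression of Z on X has slope ρ·σ_Z/σ_X and passes through (μ_X, μ_Z).
E[Z | X=-9.1] = 5.4 + (-0.35)·(4.9/3.5)·(-9.1 − (-0.1)) = 5.4 + (-0.49)·(-9) = 9.8100.

9.8100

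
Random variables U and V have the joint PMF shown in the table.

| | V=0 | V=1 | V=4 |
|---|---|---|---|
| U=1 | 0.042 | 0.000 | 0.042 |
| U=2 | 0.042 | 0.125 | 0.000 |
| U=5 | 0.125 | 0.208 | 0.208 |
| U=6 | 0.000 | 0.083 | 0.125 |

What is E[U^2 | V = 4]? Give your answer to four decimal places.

25.9787

P(V = 4) = 0.375.
Σ U^2·P over the event = 1·(0.042) + 25·(0.208) + 36·(0.125) = 9.742.
E[U^2 | V = 4] = (9.742) / (0.375) = 25.9787.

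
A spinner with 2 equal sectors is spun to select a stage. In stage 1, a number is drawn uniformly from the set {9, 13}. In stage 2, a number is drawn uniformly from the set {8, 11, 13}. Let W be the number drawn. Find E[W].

E[W | stage 1] = (9+13)/2 = 11.
E[W | stage 2] = (8+11+13)/3 = 32/3.
E[W] = (1/2)·(11) + (1/2)·(32/3) = 65/6.

65/6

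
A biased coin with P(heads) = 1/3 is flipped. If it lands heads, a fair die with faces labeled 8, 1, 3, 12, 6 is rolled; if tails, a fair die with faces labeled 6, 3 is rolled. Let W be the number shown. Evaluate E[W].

5

E[W | heads] = (8+1+3+12+6)/5 = 6.
E[W | tails] = (6+3)/2 = 9/2.
By the law of total expectation,
E[W] = (1/3)·(6) + (2/3)·(9/2) = 5.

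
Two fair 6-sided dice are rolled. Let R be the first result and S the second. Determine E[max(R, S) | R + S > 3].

52/11

P(R + S > 3) = 11/12.
Summing max(R,S)·P(x,y) over outcomes with R + S > 3 gives 13/3.
E[max(R, S) | R + S > 3] = (13/3) / (11/12) = 52/11.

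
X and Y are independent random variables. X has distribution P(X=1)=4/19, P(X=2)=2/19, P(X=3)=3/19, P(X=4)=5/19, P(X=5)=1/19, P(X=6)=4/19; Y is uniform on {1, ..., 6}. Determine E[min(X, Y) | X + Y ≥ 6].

245/81

P(X + Y ≥ 6) = 27/38.
Summing min(X,Y)·P(x,y) over outcomes with X + Y ≥ 6 gives 245/114.
E[min(X, Y) | X + Y ≥ 6] = (245/114) / (27/38) = 245/81.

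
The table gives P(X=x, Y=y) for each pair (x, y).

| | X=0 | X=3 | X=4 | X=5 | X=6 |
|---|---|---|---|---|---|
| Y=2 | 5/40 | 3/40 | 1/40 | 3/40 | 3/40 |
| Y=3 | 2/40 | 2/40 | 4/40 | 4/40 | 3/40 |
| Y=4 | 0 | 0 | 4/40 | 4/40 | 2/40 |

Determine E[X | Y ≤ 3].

P(Y ≤ 3) = 3/4.
Summing X·P(X=x,Y=y) over the conditioning event gives 53/20.
E[X | Y ≤ 3] = (53/20) / (3/4) = 53/15.

53/15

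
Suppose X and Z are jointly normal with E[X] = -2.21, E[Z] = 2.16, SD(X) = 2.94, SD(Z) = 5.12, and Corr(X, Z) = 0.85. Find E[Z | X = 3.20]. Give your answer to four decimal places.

10.1683

E[Z | X=x] = μ_Z + ρ(σ_Z/σ_X)(x − μ_X) for jointly normal variables.
E[Z | X=3.20] = 2.16 + (0.85)·(5.12/2.94)·(3.20 − (-2.21)) = 2.16 + (1.48027)·(5.41) = 10.1683.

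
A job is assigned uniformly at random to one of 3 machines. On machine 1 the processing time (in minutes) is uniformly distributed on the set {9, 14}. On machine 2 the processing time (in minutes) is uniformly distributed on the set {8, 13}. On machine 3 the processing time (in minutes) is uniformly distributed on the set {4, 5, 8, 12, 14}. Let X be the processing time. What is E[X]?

E[X | machine 1] = (9+14)/2 = 23/2.
E[X | machine 2] = (8+13)/2 = 21/2.
E[X | machine 3] = (4+5+8+12+14)/5 = 43/5.
By the law of total expectation,
E[X] = (1/3)·(23/2) + (1/3)·(21/2) + (1/3)·(43/5) = 51/5.

51/5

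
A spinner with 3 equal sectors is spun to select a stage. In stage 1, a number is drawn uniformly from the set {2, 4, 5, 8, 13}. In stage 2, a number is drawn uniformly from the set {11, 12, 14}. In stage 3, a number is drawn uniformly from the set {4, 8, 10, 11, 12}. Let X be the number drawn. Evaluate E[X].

E[X | stage 1] = (2+4+5+8+13)/5 = 32/5.
E[X | stage 2] = (11+12+14)/3 = 37/3.
E[X | stage 3] = (4+8+10+11+12)/5 = 9.
E[X] = (1/3)·(32/5) + (1/3)·(37/3) + (1/3)·(9) = 416/45.

416/45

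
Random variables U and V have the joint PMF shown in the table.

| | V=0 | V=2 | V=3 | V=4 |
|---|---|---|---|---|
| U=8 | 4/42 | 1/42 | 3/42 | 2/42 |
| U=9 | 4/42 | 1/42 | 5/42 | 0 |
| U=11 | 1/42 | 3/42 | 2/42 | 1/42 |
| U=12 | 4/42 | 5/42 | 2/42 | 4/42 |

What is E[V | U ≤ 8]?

P(U ≤ 8) = 5/21.
Summing V·P(U=x,V=y) over the conditioning event gives 19/42.
E[V | U ≤ 8] = (19/42) / (5/21) = 19/10.

19/10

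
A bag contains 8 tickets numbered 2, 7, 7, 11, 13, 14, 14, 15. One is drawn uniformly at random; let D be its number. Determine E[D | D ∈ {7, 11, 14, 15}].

P(D ∈ {7, 11, 14, 15}) = 3/4.
Σ over the event: 7·1/4 + 11·1/8 + 14·1/4 + 15·1/8 = 17/2.
E[D | D ∈ {7, 11, 14, 15}] = (17/2) / (3/4) = 34/3.

34/3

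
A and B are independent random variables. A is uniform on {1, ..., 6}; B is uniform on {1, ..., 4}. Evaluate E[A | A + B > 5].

P(A + B > 5) = 7/12.
Summing A·P(x,y) over outcomes with A + B > 5 gives 8/3.
E[A | A + B > 5] = (8/3) / (7/12) = 32/7.

32/7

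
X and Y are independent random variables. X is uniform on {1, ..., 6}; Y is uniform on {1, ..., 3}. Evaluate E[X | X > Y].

53/12

P(X > Y) = 2/3.
Summing X·P(x,y) over outcomes with X > Y gives 53/18.
E[X | X > Y] = (53/18) / (2/3) = 53/12.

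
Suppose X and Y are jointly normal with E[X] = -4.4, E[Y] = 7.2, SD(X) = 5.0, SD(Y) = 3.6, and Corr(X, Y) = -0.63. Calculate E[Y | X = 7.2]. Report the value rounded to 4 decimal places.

1.9382

The regression of Y on X has slope ρ·σ_Y/σ_X and passes through (μ_X, μ_Y).
E[Y | X=7.2] = 7.2 + (-0.63)·(3.6/5.0)·(7.2 − (-4.4)) = 7.2 + (-0.4536)·(11.6) = 1.9382.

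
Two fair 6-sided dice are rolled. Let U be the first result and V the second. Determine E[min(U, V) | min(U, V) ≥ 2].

16/5

P(min(U, V) ≥ 2) = 25/36.
Summing min(U,V)·P(x,y) over outcomes with min(U, V) ≥ 2 gives 20/9.
E[min(U, V) | min(U, V) ≥ 2] = (20/9) / (25/36) = 16/5.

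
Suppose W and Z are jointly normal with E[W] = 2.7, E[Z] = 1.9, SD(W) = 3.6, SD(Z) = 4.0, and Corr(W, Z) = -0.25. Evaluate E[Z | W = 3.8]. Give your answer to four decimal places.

1.5944

E[Z | W=x] = μ_Z + ρ(σ_Z/σ_W)(x − μ_W) for jointly normal variables.
E[Z | W=3.8] = 1.9 + (-0.25)·(4.0/3.6)·(3.8 − (2.7)) = 1.9 + (-0.27778)·(1.1) = 1.5944.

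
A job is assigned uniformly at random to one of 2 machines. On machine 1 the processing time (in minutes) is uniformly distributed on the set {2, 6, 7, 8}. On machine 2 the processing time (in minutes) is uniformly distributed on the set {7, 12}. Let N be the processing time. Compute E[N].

E[N | machine 1] = (2+6+7+8)/4 = 23/4.
E[N | machine 2] = (7+12)/2 = 19/2.
By the law of total expectation,
E[N] = (1/2)·(23/4) + (1/2)·(19/2) = 61/8.

61/8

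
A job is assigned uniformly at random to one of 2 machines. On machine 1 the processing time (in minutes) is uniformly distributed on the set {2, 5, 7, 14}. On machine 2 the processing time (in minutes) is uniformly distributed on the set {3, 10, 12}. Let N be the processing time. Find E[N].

23/3

E[N | machine 1] = (2+5+7+14)/4 = 7.
E[N | machine 2] = (3+10+12)/3 = 25/3.
By the law of total expectation,
E[N] = (1/2)·(7) + (1/2)·(25/3) = 23/3.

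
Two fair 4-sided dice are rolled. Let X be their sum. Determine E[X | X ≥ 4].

72/13

P(X ≥ 4) = 13/16.
Σ over the event: 4·3/16 + 5·1/4 + 6·3/16 + 7·1/8 + 8·1/16 = 9/2.
E[X | X ≥ 4] = (9/2) / (13/16) = 72/13.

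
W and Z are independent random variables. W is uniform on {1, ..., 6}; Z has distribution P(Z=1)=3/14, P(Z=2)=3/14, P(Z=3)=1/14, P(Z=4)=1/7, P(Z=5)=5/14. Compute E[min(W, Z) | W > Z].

P(W > Z) = 13/28.
Summing min(W,Z)·P(x,y) over outcomes with W > Z gives 89/84.
E[min(W, Z) | W > Z] = (89/84) / (13/28) = 89/39.

89/39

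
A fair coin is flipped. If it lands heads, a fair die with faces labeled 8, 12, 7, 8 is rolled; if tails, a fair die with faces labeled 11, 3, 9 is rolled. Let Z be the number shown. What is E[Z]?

E[Z | heads] = (8+12+7+8)/4 = 35/4.
E[Z | tails] = (11+3+9)/3 = 23/3.
By the law of total expectation,
E[Z] = (1/2)·(35/4) + (1/2)·(23/3) = 197/24.

197/24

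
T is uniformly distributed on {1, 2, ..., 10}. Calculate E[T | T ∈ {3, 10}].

13/2

P(T ∈ {3, 10}) = 1/5.
Σ over the event: 3·1/10 + 10·1/10 = 13/10.
E[T | T ∈ {3, 10}] = (13/10) / (1/5) = 13/2.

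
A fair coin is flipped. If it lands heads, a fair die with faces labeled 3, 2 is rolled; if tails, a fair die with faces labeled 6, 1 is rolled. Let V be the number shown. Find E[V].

E[V | heads] = (3+2)/2 = 5/2.
E[V | tails] = (6+1)/2 = 7/2.
By the law of total expectation,
E[V] = (1/2)·(5/2) + (1/2)·(7/2) = 3.

3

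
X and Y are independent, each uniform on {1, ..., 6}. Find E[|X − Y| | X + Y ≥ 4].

P(X + Y ≥ 4) = 11/12.
Summing |X−Y|·P(x,y) over outcomes with X + Y ≥ 4 gives 17/9.
E[|X − Y| | X + Y ≥ 4] = (17/9) / (11/12) = 68/33.

68/33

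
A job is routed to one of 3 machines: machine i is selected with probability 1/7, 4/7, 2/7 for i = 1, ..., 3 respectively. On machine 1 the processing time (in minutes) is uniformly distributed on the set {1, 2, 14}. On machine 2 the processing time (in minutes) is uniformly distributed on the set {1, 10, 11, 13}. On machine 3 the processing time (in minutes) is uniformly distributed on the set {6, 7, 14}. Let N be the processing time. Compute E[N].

176/21

E[N | machine 1] = (1+2+14)/3 = 17/3.
E[N | machine 2] = (1+10+11+13)/4 = 35/4.
E[N | machine 3] = (6+7+14)/3 = 9.
By the law of total expectation,
E[N] = (1/7)·(17/3) + (4/7)·(35/4) + (2/7)·(9) = 176/21.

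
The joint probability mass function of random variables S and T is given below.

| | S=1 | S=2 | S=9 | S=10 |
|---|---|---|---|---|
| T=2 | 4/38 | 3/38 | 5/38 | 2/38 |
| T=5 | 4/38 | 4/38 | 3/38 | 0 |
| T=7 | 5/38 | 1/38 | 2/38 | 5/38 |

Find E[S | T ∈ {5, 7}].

19/4

P(T ∈ {5, 7}) = 12/19.
Σ S·P over the event = 1·(4/38) + 1·(5/38) + 2·(4/38) + 2·(1/38) + 9·(3/38) + 9·(2/38) + 10·(5/38) = 3.
E[S | T ∈ {5, 7}] = (3) / (12/19) = 19/4.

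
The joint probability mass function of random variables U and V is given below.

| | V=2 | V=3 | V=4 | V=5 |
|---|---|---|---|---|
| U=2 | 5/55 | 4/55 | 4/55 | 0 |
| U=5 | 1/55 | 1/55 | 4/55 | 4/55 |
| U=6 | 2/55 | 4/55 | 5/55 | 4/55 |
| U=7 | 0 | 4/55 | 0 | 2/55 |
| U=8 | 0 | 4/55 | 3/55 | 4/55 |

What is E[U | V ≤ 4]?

P(V ≤ 4) = 41/55.
Summing U·P(U=x,V=y) over the conditioning event gives 206/55.
E[U | V ≤ 4] = (206/55) / (41/55) = 206/41.

206/41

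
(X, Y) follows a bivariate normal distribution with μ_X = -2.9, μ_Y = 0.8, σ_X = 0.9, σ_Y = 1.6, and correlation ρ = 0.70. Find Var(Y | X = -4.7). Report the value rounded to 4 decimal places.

For a bivariate normal, Var(Y | X=x) = σ_Y²(1 − ρ²).
Var(Y | X=-4.7) = (1.6)²·(1 − (0.70)²) = 2.56·0.51 = 1.3056.

1.3056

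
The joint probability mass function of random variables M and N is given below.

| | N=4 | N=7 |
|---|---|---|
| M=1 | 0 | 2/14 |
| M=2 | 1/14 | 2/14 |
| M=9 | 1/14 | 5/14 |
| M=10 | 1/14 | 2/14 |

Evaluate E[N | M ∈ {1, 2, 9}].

71/11

P(M ∈ {1, 2, 9}) = 11/14.
Σ N·P over the event = 7·(2/14) + 4·(1/14) + 7·(2/14) + 4·(1/14) + 7·(5/14) = 71/14.
E[N | M ∈ {1, 2, 9}] = (71/14) / (11/14) = 71/11.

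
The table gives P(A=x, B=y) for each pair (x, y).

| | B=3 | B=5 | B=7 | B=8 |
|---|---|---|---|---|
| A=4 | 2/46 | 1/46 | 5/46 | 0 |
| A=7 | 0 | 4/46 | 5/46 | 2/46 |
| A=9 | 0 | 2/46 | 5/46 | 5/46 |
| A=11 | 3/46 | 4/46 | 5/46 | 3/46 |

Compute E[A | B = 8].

46/5

P(B = 8) = 5/23.
Σ A·P over the event = 7·(2/46) + 9·(5/46) + 11·(3/46) = 2.
E[A | B = 8] = (2) / (5/23) = 46/5.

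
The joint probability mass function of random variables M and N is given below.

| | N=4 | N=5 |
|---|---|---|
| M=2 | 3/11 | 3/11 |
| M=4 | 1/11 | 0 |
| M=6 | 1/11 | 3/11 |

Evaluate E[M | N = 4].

P(N = 4) = 5/11.
Σ M·P over the event = 2·(3/11) + 4·(1/11) + 6·(1/11) = 16/11.
E[M | N = 4] = (16/11) / (5/11) = 16/5.

16/5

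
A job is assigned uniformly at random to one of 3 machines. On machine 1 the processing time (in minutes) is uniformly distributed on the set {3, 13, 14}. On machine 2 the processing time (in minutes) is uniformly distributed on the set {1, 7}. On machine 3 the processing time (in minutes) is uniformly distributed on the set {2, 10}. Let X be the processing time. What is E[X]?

20/3

E[X | machine 1] = (3+13+14)/3 = 10.
E[X | machine 2] = (1+7)/2 = 4.
E[X | machine 3] = (2+10)/2 = 6.
E[X] = (1/3)·(10) + (1/3)·(4) + (1/3)·(6) = 20/3.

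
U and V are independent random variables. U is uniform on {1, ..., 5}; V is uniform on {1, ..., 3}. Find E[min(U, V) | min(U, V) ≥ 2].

19/8

Outcomes with min(U, V) ≥ 2: (2,2), (2,3), (3,2), (3,3), (4,2), (4,3), (5,2), (5,3), each with probability 1/15.
E[min(U, V) | min(U, V) ≥ 2] = (2 + 2 + 2 + 3 + 2 + 3 + 2 + 3) / 8 = 19/8.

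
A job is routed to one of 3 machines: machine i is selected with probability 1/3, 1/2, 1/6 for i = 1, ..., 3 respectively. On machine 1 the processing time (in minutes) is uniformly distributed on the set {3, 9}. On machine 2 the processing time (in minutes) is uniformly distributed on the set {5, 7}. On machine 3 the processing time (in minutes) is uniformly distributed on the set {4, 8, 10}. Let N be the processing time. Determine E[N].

56/9

E[N | machine 1] = (3+9)/2 = 6.
E[N | machine 2] = (5+7)/2 = 6.
E[N | machine 3] = (4+8+10)/3 = 22/3.
By the law of total expectation,
E[N] = (1/3)·(6) + (1/2)·(6) + (1/6)·(22/3) = 56/9.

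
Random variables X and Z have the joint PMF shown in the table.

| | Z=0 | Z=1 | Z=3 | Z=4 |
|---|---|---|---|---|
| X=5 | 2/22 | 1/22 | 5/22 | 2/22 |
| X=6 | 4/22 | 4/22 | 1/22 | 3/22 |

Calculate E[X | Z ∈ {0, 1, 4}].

91/16

P(Z ∈ {0, 1, 4}) = 8/11.
Σ X·P over the event = 5·(2/22) + 5·(1/22) + 5·(2/22) + 6·(4/22) + 6·(4/22) + 6·(3/22) = 91/22.
E[X | Z ∈ {0, 1, 4}] = (91/22) / (8/11) = 91/16.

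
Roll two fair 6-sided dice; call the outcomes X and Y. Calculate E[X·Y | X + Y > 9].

169/6

Outcomes with X + Y > 9: (4,6), (5,5), (5,6), (6,4), (6,5), (6,6), each with probability 1/36.
E[X·Y | X + Y > 9] = (24 + 25 + 30 + 24 + 30 + 36) / 6 = 169/6.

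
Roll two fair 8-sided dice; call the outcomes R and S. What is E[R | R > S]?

6

P(R > S) = 7/16.
Summing R·P(x,y) over outcomes with R > S gives 21/8.
E[R | R > S] = (21/8) / (7/16) = 6.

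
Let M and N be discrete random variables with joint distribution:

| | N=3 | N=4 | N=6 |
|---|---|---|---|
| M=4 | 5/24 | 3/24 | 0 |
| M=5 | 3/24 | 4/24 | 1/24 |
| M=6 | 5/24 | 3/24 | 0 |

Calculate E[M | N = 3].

5

P(N = 3) = 13/24.
Summing M·P(M=x,N=y) over the conditioning event gives 65/24.
E[M | N = 3] = (65/24) / (13/24) = 5.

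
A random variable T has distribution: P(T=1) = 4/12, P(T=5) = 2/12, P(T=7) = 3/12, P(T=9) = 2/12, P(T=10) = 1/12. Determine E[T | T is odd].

P(T is odd) = 11/12.
Σ over the event: 1·1/3 + 5·1/6 + 7·1/4 + 9·1/6 = 53/12.
E[T | T is odd] = (53/12) / (11/12) = 53/11.

53/11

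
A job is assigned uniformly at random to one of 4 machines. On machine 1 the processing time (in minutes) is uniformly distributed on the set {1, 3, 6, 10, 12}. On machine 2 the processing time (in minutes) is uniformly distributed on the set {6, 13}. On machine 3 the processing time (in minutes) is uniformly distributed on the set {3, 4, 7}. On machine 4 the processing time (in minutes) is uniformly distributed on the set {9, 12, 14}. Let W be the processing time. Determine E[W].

E[W | machine 1] = (1+3+6+10+12)/5 = 32/5.
E[W | machine 2] = (6+13)/2 = 19/2.
E[W | machine 3] = (3+4+7)/3 = 14/3.
E[W | machine 4] = (9+12+14)/3 = 35/3.
E[W] = (1/4)·(32/5) + (1/4)·(19/2) + (1/4)·(14/3) + (1/4)·(35/3) = 967/120.

967/120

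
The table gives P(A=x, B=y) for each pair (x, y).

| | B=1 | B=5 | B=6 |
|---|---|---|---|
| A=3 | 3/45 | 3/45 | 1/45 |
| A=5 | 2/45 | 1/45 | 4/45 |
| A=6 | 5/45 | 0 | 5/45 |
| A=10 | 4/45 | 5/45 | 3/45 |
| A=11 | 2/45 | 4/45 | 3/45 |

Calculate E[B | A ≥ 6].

P(A ≥ 6) = 31/45.
Σ B·P over the event = 1·(5/45) + 6·(5/45) + 1·(4/45) + 5·(5/45) + 6·(3/45) + 1·(2/45) + 5·(4/45) + 6·(3/45) = 122/45.
E[B | A ≥ 6] = (122/45) / (31/45) = 122/31.

122/31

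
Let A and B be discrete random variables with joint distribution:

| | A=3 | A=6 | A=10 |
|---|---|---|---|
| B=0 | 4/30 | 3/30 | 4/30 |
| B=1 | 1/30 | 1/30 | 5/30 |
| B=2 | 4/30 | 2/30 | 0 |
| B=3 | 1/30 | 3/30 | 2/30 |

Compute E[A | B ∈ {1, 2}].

P(B ∈ {1, 2}) = 13/30.
Summing A·P(A=x,B=y) over the conditioning event gives 83/30.
E[A | B ∈ {1, 2}] = (83/30) / (13/30) = 83/13.

83/13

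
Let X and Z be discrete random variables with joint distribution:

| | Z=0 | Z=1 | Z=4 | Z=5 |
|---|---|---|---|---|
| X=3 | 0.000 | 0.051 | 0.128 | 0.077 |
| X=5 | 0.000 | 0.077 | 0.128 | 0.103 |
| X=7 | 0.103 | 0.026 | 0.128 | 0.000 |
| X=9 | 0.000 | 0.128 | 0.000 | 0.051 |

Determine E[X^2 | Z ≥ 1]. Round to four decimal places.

35.7291

P(Z ≥ 1) = 0.897.
Summing X^2·P(X=x,Z=y) over the conditioning event gives 32.049.
E[X^2 | Z ≥ 1] = (32.049) / (0.897) = 35.7291.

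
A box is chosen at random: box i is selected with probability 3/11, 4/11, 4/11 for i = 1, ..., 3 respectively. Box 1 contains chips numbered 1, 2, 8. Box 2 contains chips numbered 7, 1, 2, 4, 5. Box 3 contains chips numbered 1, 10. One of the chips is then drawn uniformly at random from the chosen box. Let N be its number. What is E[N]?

E[N | box 1] = (1+2+8)/3 = 11/3.
E[N | box 2] = (7+1+2+4+5)/5 = 19/5.
E[N | box 3] = (1+10)/2 = 11/2.
By the law of total expectation,
E[N] = (3/11)·(11/3) + (4/11)·(19/5) + (4/11)·(11/2) = 241/55.

241/55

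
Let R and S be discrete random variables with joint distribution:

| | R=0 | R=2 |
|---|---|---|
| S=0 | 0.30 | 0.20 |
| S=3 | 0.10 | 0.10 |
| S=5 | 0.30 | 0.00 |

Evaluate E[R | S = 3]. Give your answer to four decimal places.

P(S = 3) = 0.20.
Σ R·P over the event = 0·(0.10) + 2·(0.10) = 0.20.
E[R | S = 3] = (0.20) / (0.20) = 1.0000.

1.0000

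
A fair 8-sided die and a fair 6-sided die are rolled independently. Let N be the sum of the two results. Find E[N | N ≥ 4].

376/45

P(N ≥ 4) = 15/16.
E[N | N ≥ 4] = (47/6) / (15/16) = 376/45.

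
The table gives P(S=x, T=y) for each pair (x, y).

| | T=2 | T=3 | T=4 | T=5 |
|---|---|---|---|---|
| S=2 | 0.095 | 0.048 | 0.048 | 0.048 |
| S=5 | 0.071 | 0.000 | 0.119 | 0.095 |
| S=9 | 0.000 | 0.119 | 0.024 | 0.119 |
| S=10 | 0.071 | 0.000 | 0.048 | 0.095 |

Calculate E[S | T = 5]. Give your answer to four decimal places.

7.2605

P(T = 5) = 0.357.
Σ S·P over the event = 2·(0.048) + 5·(0.095) + 9·(0.119) + 10·(0.095) = 2.592.
E[S | T = 5] = (2.592) / (0.357) = 7.2605.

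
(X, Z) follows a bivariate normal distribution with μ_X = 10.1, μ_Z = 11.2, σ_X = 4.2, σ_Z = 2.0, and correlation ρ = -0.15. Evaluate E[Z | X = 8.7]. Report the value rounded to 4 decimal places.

11.3000

The regression of Z on X has slope ρ·σ_Z/σ_X and passes through (μ_X, μ_Z).
E[Z | X=8.7] = 11.2 + (-0.15)·(2.0/4.2)·(8.7 − (10.1)) = 11.2 + (-0.071429)·(-1.4) = 11.3000.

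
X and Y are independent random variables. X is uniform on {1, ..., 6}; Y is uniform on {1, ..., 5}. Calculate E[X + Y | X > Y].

P(X > Y) = 1/2.
Summing (X+Y)·P(x,y) over outcomes with X > Y gives 7/2.
E[X + Y | X > Y] = (7/2) / (1/2) = 7.

7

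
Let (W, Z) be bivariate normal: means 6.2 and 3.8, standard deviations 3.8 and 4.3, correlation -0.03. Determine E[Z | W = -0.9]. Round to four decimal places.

4.0410

E[Z | W=x] = μ_Z + ρ(σ_Z/σ_W)(x − μ_W) for jointly normal variables.
E[Z | W=-0.9] = 3.8 + (-0.03)·(4.3/3.8)·(-0.9 − (6.2)) = 3.8 + (-0.033947)·(-7.1) = 4.0410.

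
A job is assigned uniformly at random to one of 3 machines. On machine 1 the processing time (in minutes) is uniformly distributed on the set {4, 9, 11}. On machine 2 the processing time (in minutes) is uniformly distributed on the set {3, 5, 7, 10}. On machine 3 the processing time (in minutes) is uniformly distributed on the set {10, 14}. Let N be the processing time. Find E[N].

35/4

E[N | machine 1] = (4+9+11)/3 = 8.
E[N | machine 2] = (3+5+7+10)/4 = 25/4.
E[N | machine 3] = (10+14)/2 = 12.
E[N] = (1/3)·(8) + (1/3)·(25/4) + (1/3)·(12) = 35/4.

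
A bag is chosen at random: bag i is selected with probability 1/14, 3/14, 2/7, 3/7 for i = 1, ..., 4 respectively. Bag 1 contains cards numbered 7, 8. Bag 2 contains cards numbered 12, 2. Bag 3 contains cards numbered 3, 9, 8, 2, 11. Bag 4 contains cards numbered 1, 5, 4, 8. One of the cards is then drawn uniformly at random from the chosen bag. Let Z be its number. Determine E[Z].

117/20

E[Z | bag 1] = (7+8)/2 = 15/2.
E[Z | bag 2] = (12+2)/2 = 7.
E[Z | bag 3] = (3+9+8+2+11)/5 = 33/5.
E[Z | bag 4] = (1+5+4+8)/4 = 9/2.
E[Z] = (1/14)·(15/2) + (3/14)·(7) + (2/7)·(33/5) + (3/7)·(9/2) = 117/20.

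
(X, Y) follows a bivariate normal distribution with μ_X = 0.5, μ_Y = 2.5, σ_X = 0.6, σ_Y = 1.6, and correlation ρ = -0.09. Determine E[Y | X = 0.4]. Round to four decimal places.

For a bivariate normal, E[Y | X=x] = μ_Y + ρ·(σ_Y/σ_X)·(x − μ_X).
E[Y | X=0.4] = 2.5 + (-0.09)·(1.6/0.6)·(0.4 − (0.5)) = 2.5 + (-0.24)·(-0.1) = 2.5240.

2.5240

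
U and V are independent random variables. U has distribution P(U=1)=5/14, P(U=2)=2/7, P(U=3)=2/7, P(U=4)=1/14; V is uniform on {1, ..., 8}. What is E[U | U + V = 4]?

25/13

P(U + V = 4) = 13/112.
Summing U·P(x,y) over outcomes with U + V = 4 gives 25/112.
E[U | U + V = 4] = (25/112) / (13/112) = 25/13.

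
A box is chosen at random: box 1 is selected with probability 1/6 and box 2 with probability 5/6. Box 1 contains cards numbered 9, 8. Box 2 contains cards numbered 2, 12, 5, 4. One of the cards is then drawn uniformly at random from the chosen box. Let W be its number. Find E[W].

E[W | box 1] = (9+8)/2 = 17/2.
E[W | box 2] = (2+12+5+4)/4 = 23/4.
By the law of total expectation,
E[W] = (1/6)·(17/2) + (5/6)·(23/4) = 149/24.

149/24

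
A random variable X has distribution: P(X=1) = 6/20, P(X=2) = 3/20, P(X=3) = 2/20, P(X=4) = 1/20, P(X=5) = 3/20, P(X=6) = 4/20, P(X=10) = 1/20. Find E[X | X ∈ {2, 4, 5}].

P(X ∈ {2, 4, 5}) = 7/20.
Σ over the event: 2·3/20 + 4·1/20 + 5·3/20 = 5/4.
E[X | X ∈ {2, 4, 5}] = (5/4) / (7/20) = 25/7.

25/7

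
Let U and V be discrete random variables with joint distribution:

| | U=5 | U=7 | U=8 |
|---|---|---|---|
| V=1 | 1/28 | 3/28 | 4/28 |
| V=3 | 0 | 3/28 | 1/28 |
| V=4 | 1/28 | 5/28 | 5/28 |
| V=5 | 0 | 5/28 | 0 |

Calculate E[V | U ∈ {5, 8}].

8/3

P(U ∈ {5, 8}) = 3/7.
Σ V·P over the event = 1·(1/28) + 4·(1/28) + 1·(4/28) + 3·(1/28) + 4·(5/28) = 8/7.
E[V | U ∈ {5, 8}] = (8/7) / (3/7) = 8/3.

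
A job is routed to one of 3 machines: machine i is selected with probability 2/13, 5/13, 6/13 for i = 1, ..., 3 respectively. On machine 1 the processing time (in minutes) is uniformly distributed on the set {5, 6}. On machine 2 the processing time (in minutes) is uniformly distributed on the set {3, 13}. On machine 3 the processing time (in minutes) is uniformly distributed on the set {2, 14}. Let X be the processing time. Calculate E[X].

E[X | machine 1] = (5+6)/2 = 11/2.
E[X | machine 2] = (3+13)/2 = 8.
E[X | machine 3] = (2+14)/2 = 8.
By the law of total expectation,
E[X] = (2/13)·(11/2) + (5/13)·(8) + (6/13)·(8) = 99/13.

99/13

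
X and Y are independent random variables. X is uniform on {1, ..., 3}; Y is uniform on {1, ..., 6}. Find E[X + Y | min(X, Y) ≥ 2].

13/2

Outcomes with min(X, Y) ≥ 2: (2,2), (2,3), (2,4), (2,5), (2,6), (3,2), (3,3), (3,4), (3,5), (3,6), each with probability 1/18.
E[X + Y | min(X, Y) ≥ 2] = (4 + 5 + 6 + 7 + 8 + 5 + 6 + 7 + 8 + 9) / 10 = 13/2.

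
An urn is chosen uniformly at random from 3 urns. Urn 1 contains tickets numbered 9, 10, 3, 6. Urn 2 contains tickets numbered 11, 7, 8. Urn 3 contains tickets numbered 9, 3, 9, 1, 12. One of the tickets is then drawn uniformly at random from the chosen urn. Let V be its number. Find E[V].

337/45

E[V | urn 1] = (9+10+3+6)/4 = 7.
E[V | urn 2] = (11+7+8)/3 = 26/3.
E[V | urn 3] = (9+3+9+1+12)/5 = 34/5.
E[V] = (1/3)·(7) + (1/3)·(26/3) + (1/3)·(34/5) = 337/45.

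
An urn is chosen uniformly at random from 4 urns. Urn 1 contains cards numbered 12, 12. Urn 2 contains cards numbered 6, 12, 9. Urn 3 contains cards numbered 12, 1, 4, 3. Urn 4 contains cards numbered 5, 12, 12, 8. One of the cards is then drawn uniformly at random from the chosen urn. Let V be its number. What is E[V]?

141/16

E[V | urn 1] = (12+12)/2 = 12.
E[V | urn 2] = (6+12+9)/3 = 9.
E[V | urn 3] = (12+1+4+3)/4 = 5.
E[V | urn 4] = (5+12+12+8)/4 = 37/4.
E[V] = (1/4)·(12) + (1/4)·(9) + (1/4)·(5) + (1/4)·(37/4) = 141/16.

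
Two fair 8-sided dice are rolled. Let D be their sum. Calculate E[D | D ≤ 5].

4

P(D ≤ 5) = 5/32.
Σ over the event: 2·1/64 + 3·1/32 + 4·3/64 + 5·1/16 = 5/8.
E[D | D ≤ 5] = (5/8) / (5/32) = 4.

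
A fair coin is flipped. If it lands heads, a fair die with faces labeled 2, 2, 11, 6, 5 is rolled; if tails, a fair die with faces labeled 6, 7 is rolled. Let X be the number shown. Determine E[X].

117/20

E[X | heads] = (2+2+11+6+5)/5 = 26/5.
E[X | tails] = (6+7)/2 = 13/2.
By the law of total expectation,
E[X] = (1/2)·(26/5) + (1/2)·(13/2) = 117/20.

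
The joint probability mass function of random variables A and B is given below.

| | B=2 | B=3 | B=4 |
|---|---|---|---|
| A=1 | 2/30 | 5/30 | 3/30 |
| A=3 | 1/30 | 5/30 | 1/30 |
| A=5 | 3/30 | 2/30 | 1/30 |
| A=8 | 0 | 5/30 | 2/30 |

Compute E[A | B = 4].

P(B = 4) = 7/30.
Σ A·P over the event = 1·(3/30) + 3·(1/30) + 5·(1/30) + 8·(2/30) = 9/10.
E[A | B = 4] = (9/10) / (7/30) = 27/7.

27/7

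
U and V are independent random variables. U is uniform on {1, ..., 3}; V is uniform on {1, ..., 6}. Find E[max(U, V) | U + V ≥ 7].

Outcomes with U + V ≥ 7: (1,6), (2,5), (2,6), (3,4), (3,5), (3,6), each with probability 1/18.
E[max(U, V) | U + V ≥ 7] = (6 + 5 + 6 + 4 + 5 + 6) / 6 = 16/3.

16/3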